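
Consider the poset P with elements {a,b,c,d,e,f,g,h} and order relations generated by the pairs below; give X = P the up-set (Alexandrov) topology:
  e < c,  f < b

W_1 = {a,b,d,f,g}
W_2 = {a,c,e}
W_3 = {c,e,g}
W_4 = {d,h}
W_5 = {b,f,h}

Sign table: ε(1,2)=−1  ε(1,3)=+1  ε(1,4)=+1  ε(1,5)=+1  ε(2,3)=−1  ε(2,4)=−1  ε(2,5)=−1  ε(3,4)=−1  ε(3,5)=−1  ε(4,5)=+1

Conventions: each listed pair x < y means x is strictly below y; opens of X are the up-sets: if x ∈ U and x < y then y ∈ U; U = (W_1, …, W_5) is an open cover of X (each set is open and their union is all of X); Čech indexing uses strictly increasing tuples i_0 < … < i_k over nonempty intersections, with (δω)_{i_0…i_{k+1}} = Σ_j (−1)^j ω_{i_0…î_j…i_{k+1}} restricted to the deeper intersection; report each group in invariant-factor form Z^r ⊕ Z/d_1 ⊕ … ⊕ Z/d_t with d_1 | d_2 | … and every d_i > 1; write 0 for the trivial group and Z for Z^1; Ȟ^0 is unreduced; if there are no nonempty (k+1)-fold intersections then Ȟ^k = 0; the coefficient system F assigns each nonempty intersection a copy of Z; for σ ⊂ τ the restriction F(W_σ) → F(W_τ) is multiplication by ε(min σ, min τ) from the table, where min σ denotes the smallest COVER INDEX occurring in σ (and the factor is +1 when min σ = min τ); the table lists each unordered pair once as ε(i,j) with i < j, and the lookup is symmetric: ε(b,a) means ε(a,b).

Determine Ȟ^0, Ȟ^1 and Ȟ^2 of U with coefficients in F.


nerve simplices:
  W12={a} W13={g} W14={d} W15={b,f} W23={c,e} W45={h}
C dims 5,6; δ0: rk 4, SNF 1^4
degree 0: 5−4−0 = 1 → Ȟ^0 ≅ Z
degree 1: 6−0−4 = 2 → Ȟ^1 ≅ Z^2
degree 2: 0−0−0 = 0 → Ȟ^2 ≅ 0

Ȟ^0 = Z,  Ȟ^1 = Z^2,  Ȟ^2 = 0


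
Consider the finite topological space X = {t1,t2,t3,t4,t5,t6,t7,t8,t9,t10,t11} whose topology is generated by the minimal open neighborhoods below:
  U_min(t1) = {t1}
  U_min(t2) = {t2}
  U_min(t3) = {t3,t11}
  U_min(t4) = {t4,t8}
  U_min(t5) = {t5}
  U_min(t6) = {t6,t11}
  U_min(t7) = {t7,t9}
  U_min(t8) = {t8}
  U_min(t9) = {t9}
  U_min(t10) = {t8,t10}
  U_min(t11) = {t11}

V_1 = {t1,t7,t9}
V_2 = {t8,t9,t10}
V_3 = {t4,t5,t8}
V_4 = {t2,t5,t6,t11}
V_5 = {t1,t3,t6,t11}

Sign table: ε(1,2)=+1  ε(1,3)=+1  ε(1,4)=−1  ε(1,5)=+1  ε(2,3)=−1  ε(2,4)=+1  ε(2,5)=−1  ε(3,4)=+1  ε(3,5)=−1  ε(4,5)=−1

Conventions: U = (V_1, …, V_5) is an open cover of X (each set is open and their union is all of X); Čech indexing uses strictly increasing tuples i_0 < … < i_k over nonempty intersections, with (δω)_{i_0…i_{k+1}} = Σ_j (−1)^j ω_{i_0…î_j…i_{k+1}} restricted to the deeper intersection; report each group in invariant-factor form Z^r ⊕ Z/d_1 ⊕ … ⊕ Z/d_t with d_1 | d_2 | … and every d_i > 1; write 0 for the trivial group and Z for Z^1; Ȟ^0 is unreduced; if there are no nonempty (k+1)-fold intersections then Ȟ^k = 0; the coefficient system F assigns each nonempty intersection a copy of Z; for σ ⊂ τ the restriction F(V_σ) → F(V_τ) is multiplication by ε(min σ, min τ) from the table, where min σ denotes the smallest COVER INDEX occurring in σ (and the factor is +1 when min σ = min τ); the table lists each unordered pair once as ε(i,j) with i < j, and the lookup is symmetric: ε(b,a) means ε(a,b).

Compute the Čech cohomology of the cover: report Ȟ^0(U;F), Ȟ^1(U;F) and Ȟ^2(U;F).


intersection data:
  V12={t9} V15={t1} V23={t8} V34={t5} V45={t6,t11}
C dims 5,5; δ0: rk 4, SNF 1^4
Ȟ^0 = (5 − 4) − 0 = 1, so Ȟ^0 ≅ Z
Ȟ^1 = (5 − 0) − 4 = 1, so Ȟ^1 ≅ Z
Ȟ^2 = (0 − 0) − 0 = 0, so Ȟ^2 ≅ 0

Ȟ^0(U;F) ≅ Z, Ȟ^1(U;F) ≅ Z and Ȟ^2(U;F) ≅ 0


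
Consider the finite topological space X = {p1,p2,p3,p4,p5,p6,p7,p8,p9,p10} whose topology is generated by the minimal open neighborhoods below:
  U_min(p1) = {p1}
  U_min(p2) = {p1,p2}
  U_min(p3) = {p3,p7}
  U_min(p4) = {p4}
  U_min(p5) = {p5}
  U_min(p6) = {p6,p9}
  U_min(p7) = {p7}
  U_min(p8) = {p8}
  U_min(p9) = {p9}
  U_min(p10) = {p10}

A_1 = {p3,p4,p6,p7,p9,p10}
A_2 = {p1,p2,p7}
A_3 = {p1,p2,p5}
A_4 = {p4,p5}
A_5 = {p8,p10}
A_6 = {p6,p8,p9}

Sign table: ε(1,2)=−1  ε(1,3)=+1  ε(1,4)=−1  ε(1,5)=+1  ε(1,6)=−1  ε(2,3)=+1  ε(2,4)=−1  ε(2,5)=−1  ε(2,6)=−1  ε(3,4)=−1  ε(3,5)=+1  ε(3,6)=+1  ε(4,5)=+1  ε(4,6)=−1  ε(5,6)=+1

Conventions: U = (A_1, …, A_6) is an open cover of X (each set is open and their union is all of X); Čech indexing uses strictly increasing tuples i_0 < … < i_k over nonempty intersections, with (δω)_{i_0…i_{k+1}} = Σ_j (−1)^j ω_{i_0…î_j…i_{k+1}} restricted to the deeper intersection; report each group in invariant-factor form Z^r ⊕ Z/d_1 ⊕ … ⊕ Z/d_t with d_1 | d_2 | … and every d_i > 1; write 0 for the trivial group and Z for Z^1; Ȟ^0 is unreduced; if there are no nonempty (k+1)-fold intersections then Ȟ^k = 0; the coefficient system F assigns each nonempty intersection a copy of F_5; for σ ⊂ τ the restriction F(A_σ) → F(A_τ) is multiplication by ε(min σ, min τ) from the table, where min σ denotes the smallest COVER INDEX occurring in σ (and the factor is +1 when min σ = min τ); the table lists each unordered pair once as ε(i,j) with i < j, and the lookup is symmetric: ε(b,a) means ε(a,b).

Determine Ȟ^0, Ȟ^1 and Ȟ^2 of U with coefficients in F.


Ȟ^0 ≅ 0, Ȟ^1 ≅ Z/5 and Ȟ^2 ≅ 0

nerve simplices:
  A12={p7} A14={p4} A15={p10} A16={p6,p9} A23={p1,p2} A34={p5} A56={p8}
C dims 6,7; δ0: rk_F5 6
degree 0: 6−6−0 = 0 → Ȟ^0 ≅ 0
degree 1: 7−0−6 = 1 → Ȟ^1 ≅ Z/5
degree 2: 0−0−0 = 0 → Ȟ^2 ≅ 0


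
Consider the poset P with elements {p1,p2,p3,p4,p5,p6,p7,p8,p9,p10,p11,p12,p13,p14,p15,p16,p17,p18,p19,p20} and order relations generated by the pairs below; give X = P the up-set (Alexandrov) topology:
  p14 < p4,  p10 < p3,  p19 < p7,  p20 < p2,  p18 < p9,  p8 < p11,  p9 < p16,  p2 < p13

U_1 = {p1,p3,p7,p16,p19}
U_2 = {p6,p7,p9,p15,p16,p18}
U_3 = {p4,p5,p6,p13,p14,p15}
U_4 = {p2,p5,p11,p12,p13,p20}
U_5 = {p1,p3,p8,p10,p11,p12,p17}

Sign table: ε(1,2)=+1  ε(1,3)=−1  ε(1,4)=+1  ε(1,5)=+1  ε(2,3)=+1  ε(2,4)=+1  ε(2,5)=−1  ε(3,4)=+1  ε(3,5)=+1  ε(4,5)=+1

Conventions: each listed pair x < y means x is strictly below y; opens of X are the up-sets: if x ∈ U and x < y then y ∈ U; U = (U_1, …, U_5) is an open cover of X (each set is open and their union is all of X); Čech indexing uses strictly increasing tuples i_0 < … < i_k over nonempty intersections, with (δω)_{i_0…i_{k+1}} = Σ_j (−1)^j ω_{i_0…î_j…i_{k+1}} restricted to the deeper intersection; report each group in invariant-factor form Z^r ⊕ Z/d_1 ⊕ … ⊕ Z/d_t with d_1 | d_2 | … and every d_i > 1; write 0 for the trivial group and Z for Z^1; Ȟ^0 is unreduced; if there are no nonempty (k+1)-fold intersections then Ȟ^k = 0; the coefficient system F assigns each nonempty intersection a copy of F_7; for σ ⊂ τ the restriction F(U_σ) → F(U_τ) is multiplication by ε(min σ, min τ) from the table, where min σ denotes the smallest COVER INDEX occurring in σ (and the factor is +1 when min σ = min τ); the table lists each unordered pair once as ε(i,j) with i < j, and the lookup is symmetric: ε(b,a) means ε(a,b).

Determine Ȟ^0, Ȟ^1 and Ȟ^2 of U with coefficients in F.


Ȟ^0 = Z/7; Ȟ^1 = Z/7; Ȟ^2 = 0

nerve of the cover:
  U12={p7,p16} U15={p1,p3} U23={p6,p15} U34={p5,p13} U45={p11,p12}
C dims 5,5; δ0: rk_F7 4
Ȟ^0 = (5 − 4) − 0 = 1, so Ȟ^0 ≅ Z/7
Ȟ^1 = (5 − 0) − 4 = 1, so Ȟ^1 ≅ Z/7
Ȟ^2 = (0 − 0) − 0 = 0, so Ȟ^2 ≅ 0


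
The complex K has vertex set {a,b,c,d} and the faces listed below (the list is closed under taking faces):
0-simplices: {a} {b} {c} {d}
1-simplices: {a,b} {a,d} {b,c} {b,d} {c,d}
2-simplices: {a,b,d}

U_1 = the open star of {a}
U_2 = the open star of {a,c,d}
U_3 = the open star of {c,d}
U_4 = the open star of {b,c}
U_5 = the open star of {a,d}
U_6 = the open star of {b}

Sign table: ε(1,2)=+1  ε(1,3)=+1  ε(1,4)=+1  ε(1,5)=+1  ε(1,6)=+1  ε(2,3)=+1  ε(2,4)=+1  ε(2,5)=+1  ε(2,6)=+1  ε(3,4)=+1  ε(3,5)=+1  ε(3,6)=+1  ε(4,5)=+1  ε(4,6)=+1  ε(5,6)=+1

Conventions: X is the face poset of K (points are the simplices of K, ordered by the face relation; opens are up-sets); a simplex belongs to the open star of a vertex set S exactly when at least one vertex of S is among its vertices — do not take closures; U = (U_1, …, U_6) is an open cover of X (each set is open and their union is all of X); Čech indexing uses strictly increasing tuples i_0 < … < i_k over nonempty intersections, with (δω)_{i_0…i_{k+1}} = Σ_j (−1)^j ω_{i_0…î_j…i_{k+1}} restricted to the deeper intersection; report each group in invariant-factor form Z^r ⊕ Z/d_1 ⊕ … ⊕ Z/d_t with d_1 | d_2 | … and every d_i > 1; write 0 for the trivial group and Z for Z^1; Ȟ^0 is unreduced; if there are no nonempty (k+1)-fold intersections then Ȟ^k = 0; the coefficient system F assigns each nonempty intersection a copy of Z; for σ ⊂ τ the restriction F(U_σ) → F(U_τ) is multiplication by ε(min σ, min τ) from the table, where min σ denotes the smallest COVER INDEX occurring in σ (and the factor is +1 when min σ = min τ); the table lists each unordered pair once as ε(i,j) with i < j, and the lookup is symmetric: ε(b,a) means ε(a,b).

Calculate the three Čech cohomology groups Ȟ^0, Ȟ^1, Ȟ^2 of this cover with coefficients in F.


nonempty overlaps:
  U1={{a},{a,b},{a,d},{a,b,d}} U2={{a},{c},{d},{a,b},{a,d},{b,c},{b,d},{c,d},{a,b,d}} U3={{c},{d},{a,d},{b,c},{b,d},{c,d},{a,b,d}} U4={{b},{c},{a,b},{b,c},{b,d},{c,d},{a,b,d}} U5={{a},{d},{a,b},{a,d},{b,d},{c,d},{a,b,d}} U6={{b},{a,b},{b,c},{b,d},{a,b,d}}
  U12={{a},{a,b},{a,d},{a,b,d}} U13={{a,d},{a,b,d}} U14={{a,b},{a,b,d}} U15={{a},{a,b},{a,d},{a,b,d}} U16={{a,b},{a,b,d}} U23={{c},{d},{a,d},{b,c},{b,d},{c,d},{a,b,d}} U24={{c},{a,b},{b,c},{b,d},{c,d},{a,b,d}} U25={{a},{d},{a,b},{a,d},{b,d},{c,d},{a,b,d}} U26={{a,b},{b,c},{b,d},{a,b,d}} U34={{c},{b,c},{b,d},{c,d},{a,b,d}} U35={{d},{a,d},{b,d},{c,d},{a,b,d}} U36={{b,c},{b,d},{a,b,d}} U45={{a,b},{b,d},{c,d},{a,b,d}} U46={{b},{a,b},{b,c},{b,d},{a,b,d}} U56={{a,b},{b,d},{a,b,d}}
  U123={{a,d},{a,b,d}} U124={{a,b},{a,b,d}} U125={{a},{a,b},{a,d},{a,b,d}} U126={{a,b},{a,b,d}} U134={{a,b,d}} U135={{a,d},{a,b,d}} U136={{a,b,d}} U145={{a,b},{a,b,d}} U146={{a,b},{a,b,d}} U156={{a,b},{a,b,d}} U234={{c},{b,c},{b,d},{c,d},{a,b,d}} U235={{d},{a,d},{b,d},{c,d},{a,b,d}} U236={{b,c},{b,d},{a,b,d}} U245={{a,b},{b,d},{c,d},{a,b,d}} U246={{a,b},{b,c},{b,d},{a,b,d}} U256={{a,b},{b,d},{a,b,d}} U345={{b,d},{c,d},{a,b,d}} U346={{b,c},{b,d},{a,b,d}} U356={{b,d},{a,b,d}} U456={{a,b},{b,d},{a,b,d}}
  U1234={{a,b,d}} U1235={{a,d},{a,b,d}} U1236={{a,b,d}} U1245={{a,b},{a,b,d}} U1246={{a,b},{a,b,d}} U1256={{a,b},{a,b,d}} U1345={{a,b,d}} U1346={{a,b,d}} U1356={{a,b,d}} U1456={{a,b},{a,b,d}} U2345={{b,d},{c,d},{a,b,d}} U2346={{b,c},{b,d},{a,b,d}} U2356={{b,d},{a,b,d}} U2456={{a,b},{b,d},{a,b,d}} U3456={{b,d},{a,b,d}}
  U12345={{a,b,d}} U12346={{a,b,d}} U12356={{a,b,d}} U12456={{a,b},{a,b,d}} U13456={{a,b,d}} U23456={{b,d},{a,b,d}}
  U123456={{a,b,d}}
C dims 6,15,20,15; δ0: rk 5, SNF 1^5; δ1: rk 10, SNF 1^10; δ2: rk 10, SNF 1^10
degree 0: 6−5−0 = 1 → Ȟ^0 ≅ Z
degree 1: 15−10−5 = 0 → Ȟ^1 ≅ 0
degree 2: 20−10−10 = 0 → Ȟ^2 ≅ 0

Ȟ^0 = Z; Ȟ^1 = 0; Ȟ^2 = 0


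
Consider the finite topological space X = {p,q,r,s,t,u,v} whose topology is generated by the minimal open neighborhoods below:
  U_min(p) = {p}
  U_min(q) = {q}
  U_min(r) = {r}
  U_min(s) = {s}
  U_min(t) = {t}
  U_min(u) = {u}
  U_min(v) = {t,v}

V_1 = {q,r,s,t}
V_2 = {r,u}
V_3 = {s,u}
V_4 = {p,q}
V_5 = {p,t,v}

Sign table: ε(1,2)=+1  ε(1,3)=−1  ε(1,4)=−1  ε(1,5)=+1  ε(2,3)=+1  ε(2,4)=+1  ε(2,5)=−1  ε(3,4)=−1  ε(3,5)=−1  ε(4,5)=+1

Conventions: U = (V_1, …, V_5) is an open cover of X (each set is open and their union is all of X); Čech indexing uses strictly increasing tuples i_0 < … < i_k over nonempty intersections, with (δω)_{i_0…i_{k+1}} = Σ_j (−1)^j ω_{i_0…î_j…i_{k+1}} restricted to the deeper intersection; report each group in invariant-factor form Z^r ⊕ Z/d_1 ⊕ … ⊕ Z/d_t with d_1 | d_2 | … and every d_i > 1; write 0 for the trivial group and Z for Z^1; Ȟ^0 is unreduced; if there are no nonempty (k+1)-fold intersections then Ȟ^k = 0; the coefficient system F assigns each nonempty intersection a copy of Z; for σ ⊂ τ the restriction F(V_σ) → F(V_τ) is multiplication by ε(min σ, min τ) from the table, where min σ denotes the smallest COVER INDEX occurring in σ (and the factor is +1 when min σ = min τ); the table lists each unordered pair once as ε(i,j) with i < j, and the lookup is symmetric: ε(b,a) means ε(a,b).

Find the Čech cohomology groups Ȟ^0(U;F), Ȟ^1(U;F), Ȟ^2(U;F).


intersection data:
  V12={r} V13={s} V14={q} V15={t} V23={u} V45={p}
C dims 5,6; δ0: rk 5, SNF 1^4·2
Ȟ^0 = (5 − 5) − 0 = 0, so Ȟ^0 ≅ 0
Ȟ^1 = (6 − 0) − 5 = 1 plus torsion [2], so Ȟ^1 ≅ Z ⊕ Z/2
Ȟ^2 = (0 − 0) − 0 = 0, so Ȟ^2 ≅ 0

Ȟ^0 = 0, Ȟ^1 = Z ⊕ Z/2, Ȟ^2 = 0


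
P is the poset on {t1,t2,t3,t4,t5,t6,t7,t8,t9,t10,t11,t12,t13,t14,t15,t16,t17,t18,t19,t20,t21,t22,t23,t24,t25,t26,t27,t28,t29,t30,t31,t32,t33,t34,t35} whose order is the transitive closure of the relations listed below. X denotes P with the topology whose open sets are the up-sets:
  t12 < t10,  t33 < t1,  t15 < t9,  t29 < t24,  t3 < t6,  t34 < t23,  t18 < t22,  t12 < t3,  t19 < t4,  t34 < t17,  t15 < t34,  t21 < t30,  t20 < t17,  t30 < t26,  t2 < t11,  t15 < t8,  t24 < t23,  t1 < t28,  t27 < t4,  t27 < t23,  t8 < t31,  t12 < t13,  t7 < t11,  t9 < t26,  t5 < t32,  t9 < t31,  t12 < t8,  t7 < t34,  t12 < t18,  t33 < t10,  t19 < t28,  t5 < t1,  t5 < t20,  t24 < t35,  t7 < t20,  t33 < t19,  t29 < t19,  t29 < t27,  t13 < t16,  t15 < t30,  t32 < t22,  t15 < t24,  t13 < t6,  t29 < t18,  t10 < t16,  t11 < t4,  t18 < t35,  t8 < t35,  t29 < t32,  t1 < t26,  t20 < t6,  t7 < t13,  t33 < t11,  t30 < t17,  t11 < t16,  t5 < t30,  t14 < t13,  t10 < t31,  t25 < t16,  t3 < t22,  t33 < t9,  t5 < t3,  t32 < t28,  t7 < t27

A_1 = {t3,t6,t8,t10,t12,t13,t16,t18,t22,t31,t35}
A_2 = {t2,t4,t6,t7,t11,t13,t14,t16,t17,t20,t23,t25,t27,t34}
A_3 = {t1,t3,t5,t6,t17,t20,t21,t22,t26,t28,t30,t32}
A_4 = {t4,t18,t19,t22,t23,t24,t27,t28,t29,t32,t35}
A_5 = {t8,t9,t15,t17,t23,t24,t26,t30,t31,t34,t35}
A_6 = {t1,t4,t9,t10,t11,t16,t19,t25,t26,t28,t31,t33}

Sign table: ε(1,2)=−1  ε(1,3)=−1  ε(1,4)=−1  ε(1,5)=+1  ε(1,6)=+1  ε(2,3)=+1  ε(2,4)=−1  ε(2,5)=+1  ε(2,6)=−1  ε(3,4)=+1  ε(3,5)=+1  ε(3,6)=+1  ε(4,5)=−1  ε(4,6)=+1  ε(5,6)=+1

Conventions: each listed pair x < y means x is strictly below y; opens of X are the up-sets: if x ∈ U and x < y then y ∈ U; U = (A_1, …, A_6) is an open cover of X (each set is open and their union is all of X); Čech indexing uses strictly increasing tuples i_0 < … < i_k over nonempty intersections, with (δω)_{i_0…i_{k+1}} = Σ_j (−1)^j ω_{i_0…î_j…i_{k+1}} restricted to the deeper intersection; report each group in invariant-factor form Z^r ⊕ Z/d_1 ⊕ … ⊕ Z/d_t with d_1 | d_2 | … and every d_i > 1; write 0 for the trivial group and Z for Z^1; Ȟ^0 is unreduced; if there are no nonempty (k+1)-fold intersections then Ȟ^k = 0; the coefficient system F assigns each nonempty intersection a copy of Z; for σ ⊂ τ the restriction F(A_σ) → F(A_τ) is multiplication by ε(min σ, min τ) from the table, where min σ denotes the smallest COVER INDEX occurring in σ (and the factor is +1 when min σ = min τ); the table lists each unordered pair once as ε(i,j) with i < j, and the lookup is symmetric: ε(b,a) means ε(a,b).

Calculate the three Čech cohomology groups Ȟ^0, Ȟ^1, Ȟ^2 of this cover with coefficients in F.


intersection data:
  A12={t6,t13,t16} A13={t3,t6,t22} A14={t18,t22,t35} A15={t8,t31,t35} A16={t10,t16,t31} A23={t6,t17,t20} A24={t4,t23,t27} A25={t17,t23,t34} A26={t4,t11,t16,t25} A34={t22,t28,t32} A35={t17,t26,t30} A36={t1,t26,t28} A45={t23,t24,t35} A46={t4,t19,t28} A56={t9,t26,t31}
  A123={t6} A126={t16} A134={t22} A145={t35} A156={t31} A235={t17} A245={t23} A246={t4} A346={t28} A356={t26}
C dims 6,15,10; δ0: rk 6, SNF 1^5·2; δ1: rk 9, SNF 1^9
Ȟ^0 = (6 − 6) − 0 = 0, so Ȟ^0 ≅ 0
Ȟ^1 = (15 − 9) − 6 = 0 plus torsion [2], so Ȟ^1 ≅ Z/2
Ȟ^2 = (10 − 0) − 9 = 1, so Ȟ^2 ≅ Z

Ȟ^0 ≅ 0, Ȟ^1 ≅ Z/2 and Ȟ^2 ≅ Z


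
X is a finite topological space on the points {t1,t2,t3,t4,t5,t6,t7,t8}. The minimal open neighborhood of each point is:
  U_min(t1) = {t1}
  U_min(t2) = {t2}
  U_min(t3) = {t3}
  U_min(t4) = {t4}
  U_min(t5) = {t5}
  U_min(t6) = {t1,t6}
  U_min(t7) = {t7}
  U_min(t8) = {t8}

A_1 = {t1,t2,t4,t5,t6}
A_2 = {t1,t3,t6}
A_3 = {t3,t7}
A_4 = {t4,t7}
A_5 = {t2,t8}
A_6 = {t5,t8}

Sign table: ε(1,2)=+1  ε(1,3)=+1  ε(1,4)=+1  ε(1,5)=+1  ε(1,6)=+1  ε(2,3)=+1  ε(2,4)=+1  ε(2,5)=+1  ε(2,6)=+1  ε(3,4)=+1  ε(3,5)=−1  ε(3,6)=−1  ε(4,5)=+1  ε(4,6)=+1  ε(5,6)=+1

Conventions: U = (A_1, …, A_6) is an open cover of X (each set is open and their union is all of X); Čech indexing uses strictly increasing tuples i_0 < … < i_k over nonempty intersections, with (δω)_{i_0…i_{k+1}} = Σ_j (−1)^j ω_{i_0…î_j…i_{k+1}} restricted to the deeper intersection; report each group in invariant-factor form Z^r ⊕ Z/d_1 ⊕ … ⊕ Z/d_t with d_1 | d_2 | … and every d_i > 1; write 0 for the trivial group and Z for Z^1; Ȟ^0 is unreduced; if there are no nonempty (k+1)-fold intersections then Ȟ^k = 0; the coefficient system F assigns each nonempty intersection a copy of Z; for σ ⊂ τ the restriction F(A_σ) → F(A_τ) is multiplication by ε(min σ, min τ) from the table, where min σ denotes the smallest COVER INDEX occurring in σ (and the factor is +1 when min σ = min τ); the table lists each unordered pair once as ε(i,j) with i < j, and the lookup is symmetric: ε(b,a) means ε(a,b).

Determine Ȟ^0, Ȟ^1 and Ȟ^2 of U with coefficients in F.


cover nerve:
  A12={t1,t6} A14={t4} A15={t2} A16={t5} A23={t3} A34={t7} A56={t8}
C dims 6,7; δ0: rk 5, SNF 1^5
Ȟ^0: (6−5)−0=1 ⇒ Z
Ȟ^1: (7−0)−5=2 ⇒ Z^2
Ȟ^2: (0−0)−0=0 ⇒ 0

Ȟ^0 = Z,  Ȟ^1 = Z^2,  Ȟ^2 = 0


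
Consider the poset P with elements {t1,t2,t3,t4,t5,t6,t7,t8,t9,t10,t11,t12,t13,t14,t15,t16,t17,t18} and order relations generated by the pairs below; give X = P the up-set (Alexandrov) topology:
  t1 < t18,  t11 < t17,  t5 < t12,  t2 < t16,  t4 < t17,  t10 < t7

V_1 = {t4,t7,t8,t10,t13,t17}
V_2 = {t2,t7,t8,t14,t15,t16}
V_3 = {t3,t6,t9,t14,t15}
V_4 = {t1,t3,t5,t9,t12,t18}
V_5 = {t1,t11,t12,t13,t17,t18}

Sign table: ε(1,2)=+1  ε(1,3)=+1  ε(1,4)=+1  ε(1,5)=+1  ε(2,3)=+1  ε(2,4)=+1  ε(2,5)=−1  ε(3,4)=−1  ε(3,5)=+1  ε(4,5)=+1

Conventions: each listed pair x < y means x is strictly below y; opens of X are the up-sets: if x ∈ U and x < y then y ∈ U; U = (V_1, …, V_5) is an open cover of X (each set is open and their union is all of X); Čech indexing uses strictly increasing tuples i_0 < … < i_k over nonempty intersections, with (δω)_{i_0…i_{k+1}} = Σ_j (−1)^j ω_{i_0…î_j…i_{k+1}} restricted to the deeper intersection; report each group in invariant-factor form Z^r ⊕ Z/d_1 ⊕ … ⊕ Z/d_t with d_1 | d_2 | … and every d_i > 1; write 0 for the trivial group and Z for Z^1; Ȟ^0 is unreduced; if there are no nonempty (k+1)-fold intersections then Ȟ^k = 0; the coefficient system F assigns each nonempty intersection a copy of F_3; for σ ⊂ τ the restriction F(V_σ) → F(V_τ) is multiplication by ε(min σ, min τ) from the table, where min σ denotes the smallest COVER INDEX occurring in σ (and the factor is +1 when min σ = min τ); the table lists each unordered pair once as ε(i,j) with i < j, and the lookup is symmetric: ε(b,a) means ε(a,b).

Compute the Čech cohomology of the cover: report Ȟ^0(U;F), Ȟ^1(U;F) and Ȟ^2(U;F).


Ȟ^0 ≅ 0; Ȟ^1 ≅ 0; Ȟ^2 ≅ 0

intersection data:
  V12={t7,t8} V15={t13,t17} V23={t14,t15} V34={t3,t9} V45={t1,t12,t18}
C dims 5,5; δ0: rk_F3 5
Ȟ^0 = (5 − 5) − 0 = 0, so Ȟ^0 ≅ 0
Ȟ^1 = (5 − 0) − 5 = 0, so Ȟ^1 ≅ 0
Ȟ^2 = (0 − 0) − 0 = 0, so Ȟ^2 ≅ 0


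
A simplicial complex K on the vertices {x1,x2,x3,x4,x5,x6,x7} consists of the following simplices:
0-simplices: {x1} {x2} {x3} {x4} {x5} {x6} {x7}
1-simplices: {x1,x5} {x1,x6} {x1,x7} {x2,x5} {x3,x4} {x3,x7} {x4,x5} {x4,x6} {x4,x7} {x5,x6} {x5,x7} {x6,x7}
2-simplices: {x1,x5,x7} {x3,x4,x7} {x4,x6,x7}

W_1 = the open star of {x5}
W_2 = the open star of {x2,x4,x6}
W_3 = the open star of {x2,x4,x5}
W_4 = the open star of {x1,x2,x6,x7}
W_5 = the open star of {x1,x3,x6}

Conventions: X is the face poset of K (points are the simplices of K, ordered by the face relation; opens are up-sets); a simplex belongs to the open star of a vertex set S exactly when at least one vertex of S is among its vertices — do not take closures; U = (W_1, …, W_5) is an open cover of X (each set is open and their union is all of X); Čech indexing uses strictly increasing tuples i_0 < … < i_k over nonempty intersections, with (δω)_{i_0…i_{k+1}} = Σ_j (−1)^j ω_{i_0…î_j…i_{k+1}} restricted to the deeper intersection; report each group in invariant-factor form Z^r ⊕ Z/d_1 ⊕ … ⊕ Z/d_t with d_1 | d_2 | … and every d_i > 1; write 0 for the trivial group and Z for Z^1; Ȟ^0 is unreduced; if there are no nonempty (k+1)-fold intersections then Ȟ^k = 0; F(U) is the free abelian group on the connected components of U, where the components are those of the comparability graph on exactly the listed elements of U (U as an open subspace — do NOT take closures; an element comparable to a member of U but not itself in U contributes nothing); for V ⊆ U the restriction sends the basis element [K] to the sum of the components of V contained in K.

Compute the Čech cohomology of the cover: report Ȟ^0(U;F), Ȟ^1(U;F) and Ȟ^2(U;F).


nonempty overlaps:
  W1={{x5},{x1,x5},{x2,x5},{x4,x5},{x5,x6},{x5,x7},{x1,x5,x7}} W2={{x2},{x4},{x6},{x1,x6},{x2,x5},{x3,x4},{x4,x5},{x4,x6},{x4,x7},{x5,x6},{x6,x7},{x3,x4,x7},{x4,x6,x7}} W3={{x2},{x4},{x5},{x1,x5},{x2,x5},{x3,x4},{x4,x5},{x4,x6},{x4,x7},{x5,x6},{x5,x7},{x1,x5,x7},{x3,x4,x7},{x4,x6,x7}} W4={{x1},{x2},{x6},{x7},{x1,x5},{x1,x6},{x1,x7},{x2,x5},{x3,x7},{x4,x6},{x4,x7},{x5,x6},{x5,x7},{x6,x7},{x1,x5,x7},{x3,x4,x7},{x4,x6,x7}} W5={{x1},{x3},{x6},{x1,x5},{x1,x6},{x1,x7},{x3,x4},{x3,x7},{x4,x6},{x5,x6},{x6,x7},{x1,x5,x7},{x3,x4,x7},{x4,x6,x7}}
  W12={{x2,x5},{x4,x5},{x5,x6}} W13={{x5},{x1,x5},{x2,x5},{x4,x5},{x5,x6},{x5,x7},{x1,x5,x7}} W14={{x1,x5},{x2,x5},{x5,x6},{x5,x7},{x1,x5,x7}} W15={{x1,x5},{x5,x6},{x1,x5,x7}} W23={{x2},{x4},{x2,x5},{x3,x4},{x4,x5},{x4,x6},{x4,x7},{x5,x6},{x3,x4,x7},{x4,x6,x7}} W24={{x2},{x6},{x1,x6},{x2,x5},{x4,x6},{x4,x7},{x5,x6},{x6,x7},{x3,x4,x7},{x4,x6,x7}} W25={{x6},{x1,x6},{x3,x4},{x4,x6},{x5,x6},{x6,x7},{x3,x4,x7},{x4,x6,x7}} W34={{x2},{x1,x5},{x2,x5},{x4,x6},{x4,x7},{x5,x6},{x5,x7},{x1,x5,x7},{x3,x4,x7},{x4,x6,x7}} W35={{x1,x5},{x3,x4},{x4,x6},{x5,x6},{x1,x5,x7},{x3,x4,x7},{x4,x6,x7}} W45={{x1},{x6},{x1,x5},{x1,x6},{x1,x7},{x3,x7},{x4,x6},{x5,x6},{x6,x7},{x1,x5,x7},{x3,x4,x7},{x4,x6,x7}}
  W123={{x2,x5},{x4,x5},{x5,x6}} W124={{x2,x5},{x5,x6}} W125={{x5,x6}} W134={{x1,x5},{x2,x5},{x5,x6},{x5,x7},{x1,x5,x7}} W135={{x1,x5},{x5,x6},{x1,x5,x7}} W145={{x1,x5},{x5,x6},{x1,x5,x7}} W234={{x2},{x2,x5},{x4,x6},{x4,x7},{x5,x6},{x3,x4,x7},{x4,x6,x7}} W235={{x3,x4},{x4,x6},{x5,x6},{x3,x4,x7},{x4,x6,x7}} W245={{x6},{x1,x6},{x4,x6},{x5,x6},{x6,x7},{x3,x4,x7},{x4,x6,x7}} W345={{x1,x5},{x4,x6},{x5,x6},{x1,x5,x7},{x3,x4,x7},{x4,x6,x7}}
  W1234={{x2,x5},{x5,x6}} W1235={{x5,x6}} W1245={{x5,x6}} W1345={{x1,x5},{x5,x6},{x1,x5,x7}} W2345={{x4,x6},{x5,x6},{x3,x4,x7},{x4,x6,x7}}
  W12345={{x5,x6}}
components per intersection:
  W1: {{x5},{x1,x5},{x2,x5},{x4,x5},{x5,x6},{x5,x7},{x1,x5,x7}}
  W2: {{x2},{x2,x5}} {{x4},{x6},{x1,x6},{x3,x4},{x4,x5},{x4,x6},{x4,x7},{x5,x6},{x6,x7},{x3,x4,x7},{x4,x6,x7}}
  W3: {{x2},{x4},{x5},{x1,x5},{x2,x5},{x3,x4},{x4,x5},{x4,x6},{x4,x7},{x5,x6},{x5,x7},{x1,x5,x7},{x3,x4,x7},{x4,x6,x7}}
  W4: {{x1},{x6},{x7},{x1,x5},{x1,x6},{x1,x7},{x3,x7},{x4,x6},{x4,x7},{x5,x6},{x5,x7},{x6,x7},{x1,x5,x7},{x3,x4,x7},{x4,x6,x7}} {{x2},{x2,x5}}
  W5: {{x1},{x6},{x1,x5},{x1,x6},{x1,x7},{x4,x6},{x5,x6},{x6,x7},{x1,x5,x7},{x4,x6,x7}} {{x3},{x3,x4},{x3,x7},{x3,x4,x7}}
  W12: {{x2,x5}} {{x4,x5}} {{x5,x6}}
  W13: {{x5},{x1,x5},{x2,x5},{x4,x5},{x5,x6},{x5,x7},{x1,x5,x7}}
  W14: {{x1,x5},{x5,x7},{x1,x5,x7}} {{x2,x5}} {{x5,x6}}
  W15: {{x1,x5},{x1,x5,x7}} {{x5,x6}}
  W23: {{x2},{x2,x5}} {{x4},{x3,x4},{x4,x5},{x4,x6},{x4,x7},{x3,x4,x7},{x4,x6,x7}} {{x5,x6}}
  W24: {{x2},{x2,x5}} {{x6},{x1,x6},{x4,x6},{x4,x7},{x5,x6},{x6,x7},{x3,x4,x7},{x4,x6,x7}}
  W25: {{x6},{x1,x6},{x4,x6},{x5,x6},{x6,x7},{x4,x6,x7}} {{x3,x4},{x3,x4,x7}}
  W34: {{x2},{x2,x5}} {{x1,x5},{x5,x7},{x1,x5,x7}} {{x4,x6},{x4,x7},{x3,x4,x7},{x4,x6,x7}} {{x5,x6}}
  W35: {{x1,x5},{x1,x5,x7}} {{x3,x4},{x3,x4,x7}} {{x4,x6},{x4,x6,x7}} {{x5,x6}}
  W45: {{x1},{x6},{x1,x5},{x1,x6},{x1,x7},{x4,x6},{x5,x6},{x6,x7},{x1,x5,x7},{x4,x6,x7}} {{x3,x7},{x3,x4,x7}}
  W123: {{x2,x5}} {{x4,x5}} {{x5,x6}}
  W124: {{x2,x5}} {{x5,x6}}
  W125: {{x5,x6}}
  W134: {{x1,x5},{x5,x7},{x1,x5,x7}} {{x2,x5}} {{x5,x6}}
  W135: {{x1,x5},{x1,x5,x7}} {{x5,x6}}
  W145: {{x1,x5},{x1,x5,x7}} {{x5,x6}}
  W234: {{x2},{x2,x5}} {{x4,x6},{x4,x7},{x3,x4,x7},{x4,x6,x7}} {{x5,x6}}
  W235: {{x3,x4},{x3,x4,x7}} {{x4,x6},{x4,x6,x7}} {{x5,x6}}
  W245: {{x6},{x1,x6},{x4,x6},{x5,x6},{x6,x7},{x4,x6,x7}} {{x3,x4,x7}}
  W345: {{x1,x5},{x1,x5,x7}} {{x4,x6},{x4,x6,x7}} {{x5,x6}} {{x3,x4,x7}}
  W1234: {{x2,x5}} {{x5,x6}}
  W1235: {{x5,x6}}
  W1245: {{x5,x6}}
  W1345: {{x1,x5},{x1,x5,x7}} {{x5,x6}}
  W2345: {{x4,x6},{x4,x6,x7}} {{x5,x6}} {{x3,x4,x7}}
  W12345: {{x5,x6}}
C dims 8,26,25,9; δ0: rk 7, SNF 1^7; δ1: rk 17, SNF 1^17; δ2: rk 8, SNF 1^8
degree 0: 8−7−0 = 1 → Ȟ^0 ≅ Z
degree 1: 26−17−7 = 2 → Ȟ^1 ≅ Z^2
degree 2: 25−8−17 = 0 → Ȟ^2 ≅ 0

Ȟ^0(U;F) ≅ Z,  Ȟ^1(U;F) ≅ Z^2,  Ȟ^2(U;F) ≅ 0


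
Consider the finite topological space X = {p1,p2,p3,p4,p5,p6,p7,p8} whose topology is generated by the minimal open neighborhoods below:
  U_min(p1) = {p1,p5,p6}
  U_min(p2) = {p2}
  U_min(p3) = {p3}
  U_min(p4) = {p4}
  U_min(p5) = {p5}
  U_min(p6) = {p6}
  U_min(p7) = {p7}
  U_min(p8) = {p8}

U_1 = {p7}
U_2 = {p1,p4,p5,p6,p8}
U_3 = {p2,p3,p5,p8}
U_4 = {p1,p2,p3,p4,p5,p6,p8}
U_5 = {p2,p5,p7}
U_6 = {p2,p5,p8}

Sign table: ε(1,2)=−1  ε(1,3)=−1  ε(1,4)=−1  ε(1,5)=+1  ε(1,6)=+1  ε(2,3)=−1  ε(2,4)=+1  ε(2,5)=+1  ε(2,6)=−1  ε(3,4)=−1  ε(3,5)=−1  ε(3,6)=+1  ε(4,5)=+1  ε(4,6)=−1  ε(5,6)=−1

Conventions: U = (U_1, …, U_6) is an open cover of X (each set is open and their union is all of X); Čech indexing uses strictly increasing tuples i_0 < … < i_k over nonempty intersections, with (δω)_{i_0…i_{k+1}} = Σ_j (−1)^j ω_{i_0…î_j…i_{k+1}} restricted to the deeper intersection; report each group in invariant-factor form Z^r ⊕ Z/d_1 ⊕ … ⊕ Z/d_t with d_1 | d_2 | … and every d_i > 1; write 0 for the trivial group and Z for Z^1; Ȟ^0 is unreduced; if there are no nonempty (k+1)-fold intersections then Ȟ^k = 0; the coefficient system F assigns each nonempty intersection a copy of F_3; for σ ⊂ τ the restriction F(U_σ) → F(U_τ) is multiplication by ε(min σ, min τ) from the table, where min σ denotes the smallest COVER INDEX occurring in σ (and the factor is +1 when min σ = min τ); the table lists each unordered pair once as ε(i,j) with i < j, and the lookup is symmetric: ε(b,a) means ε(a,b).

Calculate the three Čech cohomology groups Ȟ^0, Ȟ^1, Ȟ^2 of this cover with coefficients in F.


cover nerve:
  U15={p7} U23={p5,p8} U24={p1,p4,p5,p6,p8} U25={p5} U26={p5,p8} U34={p2,p3,p5,p8} U35={p2,p5} U36={p2,p5,p8} U45={p2,p5} U46={p2,p5,p8} U56={p2,p5}
  U234={p5,p8} U235={p5} U236={p5,p8} U245={p5} U246={p5,p8} U256={p5} U345={p2,p5} U346={p2,p5,p8} U356={p2,p5} U456={p2,p5}
  U2345={p5} U2346={p5,p8} U2356={p5} U2456={p5} U3456={p2,p5}
  U23456={p5}
C dims 6,11,10,5; δ0: rk_F3 5; δ1: rk_F3 6; δ2: rk_F3 4
Ȟ^0: (6−5)−0=1 ⇒ Z/3
Ȟ^1: (11−6)−5=0 ⇒ 0
Ȟ^2: (10−4)−6=0 ⇒ 0

Ȟ^0(U;F) ≅ Z/3,  Ȟ^1(U;F) ≅ 0,  Ȟ^2(U;F) ≅ 0


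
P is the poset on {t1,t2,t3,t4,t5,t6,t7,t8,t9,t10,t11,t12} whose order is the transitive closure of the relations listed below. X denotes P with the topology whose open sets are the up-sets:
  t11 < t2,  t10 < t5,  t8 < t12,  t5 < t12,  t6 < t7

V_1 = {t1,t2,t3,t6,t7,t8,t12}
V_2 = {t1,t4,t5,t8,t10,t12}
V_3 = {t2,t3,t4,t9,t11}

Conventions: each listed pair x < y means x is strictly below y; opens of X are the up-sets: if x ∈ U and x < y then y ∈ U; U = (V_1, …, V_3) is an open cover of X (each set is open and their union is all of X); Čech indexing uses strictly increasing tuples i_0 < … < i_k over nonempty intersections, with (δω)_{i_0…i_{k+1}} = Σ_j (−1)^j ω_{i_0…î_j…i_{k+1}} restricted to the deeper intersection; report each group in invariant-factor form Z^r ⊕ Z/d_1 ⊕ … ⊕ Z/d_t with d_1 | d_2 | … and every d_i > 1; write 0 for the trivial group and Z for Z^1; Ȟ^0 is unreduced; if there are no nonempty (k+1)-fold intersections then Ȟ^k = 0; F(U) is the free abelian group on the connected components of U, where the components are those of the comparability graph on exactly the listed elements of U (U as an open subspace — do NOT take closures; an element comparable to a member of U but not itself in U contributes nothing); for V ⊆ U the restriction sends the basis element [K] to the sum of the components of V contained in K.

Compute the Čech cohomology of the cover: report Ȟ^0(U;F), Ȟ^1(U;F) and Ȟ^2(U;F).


intersection data:
  V12={t1,t8,t12} V13={t2,t3} V23={t4}
components per intersection:
  V1: {t1} {t2} {t3} {t6,t7} {t8,t12}
  V2: {t1} {t4} {t5,t8,t10,t12}
  V3: {t2,t11} {t3} {t4} {t9}
  V12: {t1} {t8,t12}
  V13: {t2} {t3}
  V23: {t4}
C dims 12,5; δ0: rk 5, SNF 1^5
Ȟ^0 = (12 − 5) − 0 = 7, so Ȟ^0 ≅ Z^7
Ȟ^1 = (5 − 0) − 5 = 0, so Ȟ^1 ≅ 0
Ȟ^2 = (0 − 0) − 0 = 0, so Ȟ^2 ≅ 0

Ȟ^0 = Z^7, Ȟ^1 = 0, Ȟ^2 = 0


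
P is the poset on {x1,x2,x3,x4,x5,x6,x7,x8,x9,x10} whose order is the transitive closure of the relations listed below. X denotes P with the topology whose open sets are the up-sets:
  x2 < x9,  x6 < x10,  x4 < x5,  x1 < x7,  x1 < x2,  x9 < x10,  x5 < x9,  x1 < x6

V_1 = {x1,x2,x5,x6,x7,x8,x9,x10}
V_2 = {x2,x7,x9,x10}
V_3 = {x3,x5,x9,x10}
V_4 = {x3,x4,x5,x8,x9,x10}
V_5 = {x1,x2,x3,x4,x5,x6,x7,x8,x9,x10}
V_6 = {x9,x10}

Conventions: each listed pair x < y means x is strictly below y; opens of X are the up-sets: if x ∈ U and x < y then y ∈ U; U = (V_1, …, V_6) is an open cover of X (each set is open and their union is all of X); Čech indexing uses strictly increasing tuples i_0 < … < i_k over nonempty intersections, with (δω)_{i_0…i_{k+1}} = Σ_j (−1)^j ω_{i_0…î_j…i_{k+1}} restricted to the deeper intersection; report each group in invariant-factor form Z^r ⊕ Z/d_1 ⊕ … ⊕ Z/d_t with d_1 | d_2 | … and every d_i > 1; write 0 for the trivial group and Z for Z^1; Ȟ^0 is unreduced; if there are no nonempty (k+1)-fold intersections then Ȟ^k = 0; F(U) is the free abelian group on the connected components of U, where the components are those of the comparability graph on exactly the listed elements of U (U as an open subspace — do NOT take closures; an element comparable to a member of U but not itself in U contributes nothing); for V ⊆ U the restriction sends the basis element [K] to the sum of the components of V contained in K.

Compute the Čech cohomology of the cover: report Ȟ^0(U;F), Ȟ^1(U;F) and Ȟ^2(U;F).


Ȟ^0 = Z^3,  Ȟ^1 = 0,  Ȟ^2 = 0

cover nerve:
  V12={x2,x7,x9,x10} V13={x5,x9,x10} V14={x5,x8,x9,x10} V15={x1,x2,x5,x6,x7,x8,x9,x10} V16={x9,x10} V23={x9,x10} V24={x9,x10} V25={x2,x7,x9,x10} V26={x9,x10} V34={x3,x5,x9,x10} V35={x3,x5,x9,x10} V36={x9,x10} V45={x3,x4,x5,x8,x9,x10} V46={x9,x10} V56={x9,x10}
  V123={x9,x10} V124={x9,x10} V125={x2,x7,x9,x10} V126={x9,x10} V134={x5,x9,x10} V135={x5,x9,x10} V136={x9,x10} V145={x5,x8,x9,x10} V146={x9,x10} V156={x9,x10} V234={x9,x10} V235={x9,x10} V236={x9,x10} V245={x9,x10} V246={x9,x10} V256={x9,x10} V345={x3,x5,x9,x10} V346={x9,x10} V356={x9,x10} V456={x9,x10}
  V1234={x9,x10} V1235={x9,x10} V1236={x9,x10} V1245={x9,x10} V1246={x9,x10} V1256={x9,x10} V1345={x5,x9,x10} V1346={x9,x10} V1356={x9,x10} V1456={x9,x10} V2345={x9,x10} V2346={x9,x10} V2356={x9,x10} V2456={x9,x10} V3456={x9,x10}
  V12345={x9,x10} V12346={x9,x10} V12356={x9,x10} V12456={x9,x10} V13456={x9,x10} V23456={x9,x10}
  V123456={x9,x10}
components per intersection:
  V1: {x1,x2,x5,x6,x7,x9,x10} {x8}
  V2: {x2,x9,x10} {x7}
  V3: {x3} {x5,x9,x10}
  V4: {x3} {x4,x5,x9,x10} {x8}
  V5: {x1,x2,x4,x5,x6,x7,x9,x10} {x3} {x8}
  V6: {x9,x10}
  V12: {x2,x9,x10} {x7}
  V13: {x5,x9,x10}
  V14: {x5,x9,x10} {x8}
  V15: {x1,x2,x5,x6,x7,x9,x10} {x8}
  V16: {x9,x10}
  V23: {x9,x10}
  V24: {x9,x10}
  V25: {x2,x9,x10} {x7}
  V26: {x9,x10}
  V34: {x3} {x5,x9,x10}
  V35: {x3} {x5,x9,x10}
  V36: {x9,x10}
  V45: {x3} {x4,x5,x9,x10} {x8}
  V46: {x9,x10}
  V56: {x9,x10}
  V123: {x9,x10}
  V124: {x9,x10}
  V125: {x2,x9,x10} {x7}
  V126: {x9,x10}
  V134: {x5,x9,x10}
  V135: {x5,x9,x10}
  V136: {x9,x10}
  V145: {x5,x9,x10} {x8}
  V146: {x9,x10}
  V156: {x9,x10}
  V234: {x9,x10}
  V235: {x9,x10}
  V236: {x9,x10}
  V245: {x9,x10}
  V246: {x9,x10}
  V256: {x9,x10}
  V345: {x3} {x5,x9,x10}
  V346: {x9,x10}
  V356: {x9,x10}
  V456: {x9,x10}
  V1234: {x9,x10}
  V1235: {x9,x10}
  V1236: {x9,x10}
  V1245: {x9,x10}
  V1246: {x9,x10}
  V1256: {x9,x10}
  V1345: {x5,x9,x10}
  V1346: {x9,x10}
  V1356: {x9,x10}
  V1456: {x9,x10}
  V2345: {x9,x10}
  V2346: {x9,x10}
  V2356: {x9,x10}
  V2456: {x9,x10}
  V3456: {x9,x10}
  V12345: {x9,x10}
  V12346: {x9,x10}
  V12356: {x9,x10}
  V12456: {x9,x10}
  V13456: {x9,x10}
  V23456: {x9,x10}
  V123456: {x9,x10}
C dims 13,23,23,15; δ0: rk 10, SNF 1^10; δ1: rk 13, SNF 1^13; δ2: rk 10, SNF 1^10
Ȟ^0: (13−10)−0=3 ⇒ Z^3
Ȟ^1: (23−13)−10=0 ⇒ 0
Ȟ^2: (23−10)−13=0 ⇒ 0


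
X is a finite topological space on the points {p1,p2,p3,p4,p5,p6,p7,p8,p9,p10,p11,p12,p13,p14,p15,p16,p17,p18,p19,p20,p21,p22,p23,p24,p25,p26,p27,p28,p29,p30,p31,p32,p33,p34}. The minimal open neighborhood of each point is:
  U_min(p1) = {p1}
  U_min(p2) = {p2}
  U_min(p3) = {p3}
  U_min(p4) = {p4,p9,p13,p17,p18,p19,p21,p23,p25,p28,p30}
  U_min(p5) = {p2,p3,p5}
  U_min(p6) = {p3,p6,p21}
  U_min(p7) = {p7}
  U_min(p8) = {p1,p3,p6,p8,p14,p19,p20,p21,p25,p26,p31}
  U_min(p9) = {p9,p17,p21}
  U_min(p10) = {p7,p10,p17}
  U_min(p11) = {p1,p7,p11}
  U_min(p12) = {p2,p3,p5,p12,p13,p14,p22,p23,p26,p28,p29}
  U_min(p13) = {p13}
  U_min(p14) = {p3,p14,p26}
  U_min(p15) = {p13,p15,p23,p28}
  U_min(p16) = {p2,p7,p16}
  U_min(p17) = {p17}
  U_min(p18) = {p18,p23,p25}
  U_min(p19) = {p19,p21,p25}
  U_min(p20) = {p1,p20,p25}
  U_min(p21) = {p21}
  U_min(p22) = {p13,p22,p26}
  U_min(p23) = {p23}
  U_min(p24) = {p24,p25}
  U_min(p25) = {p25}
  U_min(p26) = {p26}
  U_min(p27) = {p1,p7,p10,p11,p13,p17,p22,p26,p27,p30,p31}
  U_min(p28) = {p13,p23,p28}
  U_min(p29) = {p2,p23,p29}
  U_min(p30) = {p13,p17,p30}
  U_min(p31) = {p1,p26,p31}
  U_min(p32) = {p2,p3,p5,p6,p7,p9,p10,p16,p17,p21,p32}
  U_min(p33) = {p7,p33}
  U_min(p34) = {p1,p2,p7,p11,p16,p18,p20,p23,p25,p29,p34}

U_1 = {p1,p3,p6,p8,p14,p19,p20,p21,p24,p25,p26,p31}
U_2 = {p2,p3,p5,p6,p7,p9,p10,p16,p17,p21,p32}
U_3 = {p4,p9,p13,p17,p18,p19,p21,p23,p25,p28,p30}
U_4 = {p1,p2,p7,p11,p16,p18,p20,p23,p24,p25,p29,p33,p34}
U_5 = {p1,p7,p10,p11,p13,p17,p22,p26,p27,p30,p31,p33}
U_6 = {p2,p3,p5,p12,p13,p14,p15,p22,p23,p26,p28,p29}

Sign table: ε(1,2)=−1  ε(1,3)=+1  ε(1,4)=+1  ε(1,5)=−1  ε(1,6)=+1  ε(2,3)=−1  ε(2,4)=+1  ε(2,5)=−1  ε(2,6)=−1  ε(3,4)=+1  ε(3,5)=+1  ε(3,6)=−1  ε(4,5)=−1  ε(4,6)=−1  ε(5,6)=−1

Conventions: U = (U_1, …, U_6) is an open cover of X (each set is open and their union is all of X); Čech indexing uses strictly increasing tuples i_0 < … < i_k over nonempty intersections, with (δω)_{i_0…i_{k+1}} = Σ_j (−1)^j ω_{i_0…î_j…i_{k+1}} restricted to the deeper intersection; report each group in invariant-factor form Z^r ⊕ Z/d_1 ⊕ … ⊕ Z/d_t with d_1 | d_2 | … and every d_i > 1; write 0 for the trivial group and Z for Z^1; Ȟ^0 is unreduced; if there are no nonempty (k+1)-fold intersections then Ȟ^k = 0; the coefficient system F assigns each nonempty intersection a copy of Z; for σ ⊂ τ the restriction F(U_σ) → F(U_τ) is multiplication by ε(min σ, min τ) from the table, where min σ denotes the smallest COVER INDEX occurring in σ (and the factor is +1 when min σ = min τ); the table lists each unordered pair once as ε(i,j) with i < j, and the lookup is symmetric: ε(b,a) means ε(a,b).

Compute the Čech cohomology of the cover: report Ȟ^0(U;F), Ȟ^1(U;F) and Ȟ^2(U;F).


nonempty intersections:
  U12={p3,p6,p21} U13={p19,p21,p25} U14={p1,p20,p24,p25} U15={p1,p26,p31} U16={p3,p14,p26} U23={p9,p17,p21} U24={p2,p7,p16} U25={p7,p10,p17} U26={p2,p3,p5} U34={p18,p23,p25} U35={p13,p17,p30} U36={p13,p23,p28} U45={p1,p7,p11,p33} U46={p2,p23,p29} U56={p13,p22,p26}
  U123={p21} U126={p3} U134={p25} U145={p1} U156={p26} U235={p17} U245={p7} U246={p2} U346={p23} U356={p13}
C dims 6,15,10; δ0: rk 6, SNF 1^5·2; δ1: rk 9, SNF 1^9
Ȟ^0: (6−6)−0=0 ⇒ 0
Ȟ^1: (15−9)−6=0 plus torsion [2] ⇒ Z/2
Ȟ^2: (10−0)−9=1 ⇒ Z

Ȟ^0(U;F) ≅ 0,  Ȟ^1(U;F) ≅ Z/2,  Ȟ^2(U;F) ≅ Z


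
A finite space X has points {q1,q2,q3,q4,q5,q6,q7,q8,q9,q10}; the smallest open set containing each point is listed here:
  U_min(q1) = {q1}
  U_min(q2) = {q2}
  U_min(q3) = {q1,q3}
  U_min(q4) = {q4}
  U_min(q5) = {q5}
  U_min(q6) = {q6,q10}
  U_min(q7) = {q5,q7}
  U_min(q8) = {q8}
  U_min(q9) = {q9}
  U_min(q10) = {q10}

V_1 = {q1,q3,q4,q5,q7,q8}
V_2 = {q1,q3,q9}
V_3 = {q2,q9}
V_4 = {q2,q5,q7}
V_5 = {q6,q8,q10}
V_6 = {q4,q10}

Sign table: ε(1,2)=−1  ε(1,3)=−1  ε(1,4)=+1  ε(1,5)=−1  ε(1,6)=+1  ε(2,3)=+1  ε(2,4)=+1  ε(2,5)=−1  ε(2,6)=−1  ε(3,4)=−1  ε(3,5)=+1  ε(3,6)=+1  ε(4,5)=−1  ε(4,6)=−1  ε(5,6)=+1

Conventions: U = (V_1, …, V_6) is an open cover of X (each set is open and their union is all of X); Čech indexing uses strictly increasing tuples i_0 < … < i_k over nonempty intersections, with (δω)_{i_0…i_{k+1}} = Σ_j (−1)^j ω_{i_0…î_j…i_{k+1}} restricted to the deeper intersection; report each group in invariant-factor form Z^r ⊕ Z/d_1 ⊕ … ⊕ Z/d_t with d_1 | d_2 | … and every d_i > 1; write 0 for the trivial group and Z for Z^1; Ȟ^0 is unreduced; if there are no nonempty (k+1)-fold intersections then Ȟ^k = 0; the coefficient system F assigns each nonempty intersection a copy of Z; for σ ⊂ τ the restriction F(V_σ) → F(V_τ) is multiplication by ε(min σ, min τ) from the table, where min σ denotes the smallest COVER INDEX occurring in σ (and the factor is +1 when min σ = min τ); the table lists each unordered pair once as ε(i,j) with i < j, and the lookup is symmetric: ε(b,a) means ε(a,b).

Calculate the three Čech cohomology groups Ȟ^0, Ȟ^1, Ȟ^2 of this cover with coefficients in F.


Ȟ^0 = 0, Ȟ^1 = Z ⊕ Z/2, Ȟ^2 = 0

nonempty overlaps:
  V12={q1,q3} V14={q5,q7} V15={q8} V16={q4} V23={q9} V34={q2} V56={q10}
C dims 6,7; δ0: rk 6, SNF 1^5·2
degree 0: 6−6−0 = 0 → Ȟ^0 ≅ 0
degree 1: 7−0−6 = 1 plus torsion [2] → Ȟ^1 ≅ Z ⊕ Z/2
degree 2: 0−0−0 = 0 → Ȟ^2 ≅ 0


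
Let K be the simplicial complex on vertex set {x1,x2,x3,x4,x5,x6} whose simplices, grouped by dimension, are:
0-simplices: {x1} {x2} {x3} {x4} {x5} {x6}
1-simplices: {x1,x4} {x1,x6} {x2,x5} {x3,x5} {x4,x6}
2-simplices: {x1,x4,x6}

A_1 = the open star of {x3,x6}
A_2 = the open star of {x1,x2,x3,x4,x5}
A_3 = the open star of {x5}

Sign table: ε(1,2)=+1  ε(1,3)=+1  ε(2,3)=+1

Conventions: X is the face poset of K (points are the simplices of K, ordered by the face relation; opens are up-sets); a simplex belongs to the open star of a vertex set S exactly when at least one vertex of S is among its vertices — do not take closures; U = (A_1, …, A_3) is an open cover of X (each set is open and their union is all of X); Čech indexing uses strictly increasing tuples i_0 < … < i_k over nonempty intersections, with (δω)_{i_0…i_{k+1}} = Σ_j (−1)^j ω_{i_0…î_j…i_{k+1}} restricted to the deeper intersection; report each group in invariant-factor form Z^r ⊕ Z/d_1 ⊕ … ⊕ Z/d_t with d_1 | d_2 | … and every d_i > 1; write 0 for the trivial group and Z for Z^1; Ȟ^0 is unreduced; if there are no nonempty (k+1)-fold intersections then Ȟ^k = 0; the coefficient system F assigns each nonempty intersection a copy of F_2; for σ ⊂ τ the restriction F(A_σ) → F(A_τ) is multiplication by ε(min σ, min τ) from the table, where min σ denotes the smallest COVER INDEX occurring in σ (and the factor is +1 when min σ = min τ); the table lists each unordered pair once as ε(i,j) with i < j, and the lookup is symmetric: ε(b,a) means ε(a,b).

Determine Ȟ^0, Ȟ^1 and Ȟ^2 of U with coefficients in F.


nonempty overlaps:
  A1={{x3},{x6},{x1,x6},{x3,x5},{x4,x6},{x1,x4,x6}} A2={{x1},{x2},{x3},{x4},{x5},{x1,x4},{x1,x6},{x2,x5},{x3,x5},{x4,x6},{x1,x4,x6}} A3={{x5},{x2,x5},{x3,x5}}
  A12={{x3},{x1,x6},{x3,x5},{x4,x6},{x1,x4,x6}} A13={{x3,x5}} A23={{x5},{x2,x5},{x3,x5}}
  A123={{x3,x5}}
C dims 3,3,1; δ0: rk_F2 2; δ1: rk_F2 1
degree 0: 3−2−0 = 1 → Ȟ^0 ≅ Z/2
degree 1: 3−1−2 = 0 → Ȟ^1 ≅ 0
degree 2: 1−0−1 = 0 → Ȟ^2 ≅ 0

Ȟ^0 ≅ Z/2, Ȟ^1 ≅ 0, Ȟ^2 ≅ 0
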